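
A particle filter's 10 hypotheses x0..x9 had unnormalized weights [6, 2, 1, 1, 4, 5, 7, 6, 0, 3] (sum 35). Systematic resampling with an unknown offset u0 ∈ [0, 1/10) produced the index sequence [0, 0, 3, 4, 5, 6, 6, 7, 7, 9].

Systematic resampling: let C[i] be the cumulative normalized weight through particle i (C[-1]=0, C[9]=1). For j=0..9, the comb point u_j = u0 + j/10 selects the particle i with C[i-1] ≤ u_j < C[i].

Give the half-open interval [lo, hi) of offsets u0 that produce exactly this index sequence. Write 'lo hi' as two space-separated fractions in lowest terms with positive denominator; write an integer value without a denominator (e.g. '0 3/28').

C = [6/35, 8/35, 9/35, 2/7, 2/5, 19/35, 26/35, 32/35, 32/35, 1]
j=0 picked index 0: u0 ∈ [0, 6/35)
j=1 picked index 0: u0 ∈ [-1/10, 1/14)
j=2 picked index 3: u0 ∈ [2/35, 3/35)
j=3 picked index 4: u0 ∈ [-1/70, 1/10)
j=4 picked index 5: u0 ∈ [0, 1/7)
j=5 picked index 6: u0 ∈ [3/70, 17/70)
j=6 picked index 6: u0 ∈ [-2/35, 1/7)
j=7 picked index 7: u0 ∈ [3/70, 3/14)
j=8 picked index 7: u0 ∈ [-2/35, 4/35)
j=9 picked index 9: u0 ∈ [1/70, 1/10)
intersection: [2/35, 1/14)

2/35 1/14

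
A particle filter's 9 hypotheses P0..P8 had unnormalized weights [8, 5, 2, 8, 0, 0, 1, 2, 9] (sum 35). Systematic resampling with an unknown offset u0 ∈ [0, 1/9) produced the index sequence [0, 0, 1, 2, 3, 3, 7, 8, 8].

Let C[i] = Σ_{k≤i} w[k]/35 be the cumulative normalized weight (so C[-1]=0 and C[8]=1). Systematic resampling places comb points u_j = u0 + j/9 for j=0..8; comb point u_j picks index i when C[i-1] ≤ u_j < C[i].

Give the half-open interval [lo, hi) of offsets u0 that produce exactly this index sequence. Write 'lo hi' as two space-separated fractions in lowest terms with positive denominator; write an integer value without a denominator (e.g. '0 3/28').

4/105 8/105

C = [8/35, 13/35, 3/7, 23/35, 23/35, 23/35, 24/35, 26/35, 1]
j=0 picked index 0: u0 ∈ [0, 8/35)
j=1 picked index 0: u0 ∈ [-1/9, 37/315)
j=2 picked index 1: u0 ∈ [2/315, 47/315)
j=3 picked index 2: u0 ∈ [4/105, 2/21)
j=4 picked index 3: u0 ∈ [-1/63, 67/315)
j=5 picked index 3: u0 ∈ [-8/63, 32/315)
j=6 picked index 7: u0 ∈ [2/105, 8/105)
j=7 picked index 8: u0 ∈ [-11/315, 2/9)
j=8 picked index 8: u0 ∈ [-46/315, 1/9)
intersection: [4/105, 8/105)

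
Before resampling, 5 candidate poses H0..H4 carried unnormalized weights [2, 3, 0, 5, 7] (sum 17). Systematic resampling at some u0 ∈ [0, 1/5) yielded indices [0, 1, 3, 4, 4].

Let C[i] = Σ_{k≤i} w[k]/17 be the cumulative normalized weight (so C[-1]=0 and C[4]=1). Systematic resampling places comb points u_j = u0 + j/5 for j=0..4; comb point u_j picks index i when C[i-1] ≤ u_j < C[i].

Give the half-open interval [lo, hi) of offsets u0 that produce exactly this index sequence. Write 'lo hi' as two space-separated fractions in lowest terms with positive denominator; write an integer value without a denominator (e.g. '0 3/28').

0 8/85

C = [2/17, 5/17, 5/17, 10/17, 1]
j=0 picked index 0: u0 ∈ [0, 2/17)
j=1 picked index 1: u0 ∈ [-7/85, 8/85)
j=2 picked index 3: u0 ∈ [-9/85, 16/85)
j=3 picked index 4: u0 ∈ [-1/85, 2/5)
j=4 picked index 4: u0 ∈ [-18/85, 1/5)
intersection: [0, 8/85)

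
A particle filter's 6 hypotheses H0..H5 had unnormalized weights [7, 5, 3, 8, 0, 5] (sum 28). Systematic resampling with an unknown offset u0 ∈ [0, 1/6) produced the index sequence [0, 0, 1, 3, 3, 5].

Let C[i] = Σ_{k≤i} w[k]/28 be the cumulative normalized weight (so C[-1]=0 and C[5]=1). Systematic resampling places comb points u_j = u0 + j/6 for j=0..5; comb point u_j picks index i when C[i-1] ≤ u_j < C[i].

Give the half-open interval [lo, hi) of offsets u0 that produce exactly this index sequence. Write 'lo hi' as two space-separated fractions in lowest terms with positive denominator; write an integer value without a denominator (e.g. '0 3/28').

1/28 1/12

C = [1/4, 3/7, 15/28, 23/28, 23/28, 1]
j=0 picked index 0: u0 ∈ [0, 1/4)
j=1 picked index 0: u0 ∈ [-1/6, 1/12)
j=2 picked index 1: u0 ∈ [-1/12, 2/21)
j=3 picked index 3: u0 ∈ [1/28, 9/28)
j=4 picked index 3: u0 ∈ [-11/84, 13/84)
j=5 picked index 5: u0 ∈ [-1/84, 1/6)
intersection: [1/28, 1/12)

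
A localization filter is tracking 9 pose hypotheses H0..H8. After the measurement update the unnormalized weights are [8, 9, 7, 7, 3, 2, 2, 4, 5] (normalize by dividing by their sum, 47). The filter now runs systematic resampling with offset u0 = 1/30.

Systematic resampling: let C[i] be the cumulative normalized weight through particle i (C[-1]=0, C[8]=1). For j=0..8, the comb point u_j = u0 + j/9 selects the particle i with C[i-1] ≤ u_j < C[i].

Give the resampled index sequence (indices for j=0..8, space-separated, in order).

C = [8/47, 17/47, 24/47, 31/47, 34/47, 36/47, 38/47, 42/47, 1]
j=0: u_0=1/30 ∈ [0, 8/47) → index 0
j=1: u_1=13/90 ∈ [0, 8/47) → index 0
j=2: u_2=23/90 ∈ [8/47, 17/47) → index 1
j=3: u_3=11/30 ∈ [17/47, 24/47) → index 2
j=4: u_4=43/90 ∈ [17/47, 24/47) → index 2
j=5: u_5=53/90 ∈ [24/47, 31/47) → index 3
j=6: u_6=7/10 ∈ [31/47, 34/47) → index 4
j=7: u_7=73/90 ∈ [38/47, 42/47) → index 7
j=8: u_8=83/90 ∈ [42/47, 1) → index 8

0 0 1 2 2 3 4 7 8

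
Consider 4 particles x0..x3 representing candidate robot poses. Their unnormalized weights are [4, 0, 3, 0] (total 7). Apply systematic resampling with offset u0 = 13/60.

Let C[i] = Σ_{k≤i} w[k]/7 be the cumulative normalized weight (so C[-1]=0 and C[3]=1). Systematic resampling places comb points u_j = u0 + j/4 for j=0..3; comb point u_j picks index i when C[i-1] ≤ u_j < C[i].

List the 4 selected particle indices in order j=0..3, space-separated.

0 0 2 2

C = [4/7, 4/7, 1, 1]
j=0: u_0=13/60 ∈ [0, 4/7) → index 0
j=1: u_1=7/15 ∈ [0, 4/7) → index 0
j=2: u_2=43/60 ∈ [4/7, 1) → index 2
j=3: u_3=29/30 ∈ [4/7, 1) → index 2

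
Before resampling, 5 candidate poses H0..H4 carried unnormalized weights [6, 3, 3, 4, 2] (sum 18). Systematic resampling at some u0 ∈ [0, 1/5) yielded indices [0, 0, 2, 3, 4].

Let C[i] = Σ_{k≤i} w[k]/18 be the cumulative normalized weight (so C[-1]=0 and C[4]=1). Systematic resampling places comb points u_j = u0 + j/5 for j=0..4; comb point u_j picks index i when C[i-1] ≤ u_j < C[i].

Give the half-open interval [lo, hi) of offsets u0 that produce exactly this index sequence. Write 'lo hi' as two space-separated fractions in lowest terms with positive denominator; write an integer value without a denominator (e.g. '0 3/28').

C = [1/3, 1/2, 2/3, 8/9, 1]
j=0 picked index 0: u0 ∈ [0, 1/3)
j=1 picked index 0: u0 ∈ [-1/5, 2/15)
j=2 picked index 2: u0 ∈ [1/10, 4/15)
j=3 picked index 3: u0 ∈ [1/15, 13/45)
j=4 picked index 4: u0 ∈ [4/45, 1/5)
intersection: [1/10, 2/15)

1/10 2/15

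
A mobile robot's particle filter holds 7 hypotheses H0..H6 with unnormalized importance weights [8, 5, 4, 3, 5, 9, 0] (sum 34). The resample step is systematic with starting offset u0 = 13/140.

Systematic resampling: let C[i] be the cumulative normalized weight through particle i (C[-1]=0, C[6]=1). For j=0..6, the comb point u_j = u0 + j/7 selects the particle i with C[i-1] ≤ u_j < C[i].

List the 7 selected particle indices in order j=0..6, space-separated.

C = [4/17, 13/34, 1/2, 10/17, 25/34, 1, 1]
j=0: u_0=13/140 ∈ [0, 4/17) → index 0
j=1: u_1=33/140 ∈ [4/17, 13/34) → index 1
j=2: u_2=53/140 ∈ [4/17, 13/34) → index 1
j=3: u_3=73/140 ∈ [1/2, 10/17) → index 3
j=4: u_4=93/140 ∈ [10/17, 25/34) → index 4
j=5: u_5=113/140 ∈ [25/34, 1) → index 5
j=6: u_6=19/20 ∈ [25/34, 1) → index 5

0 1 1 3 4 5 5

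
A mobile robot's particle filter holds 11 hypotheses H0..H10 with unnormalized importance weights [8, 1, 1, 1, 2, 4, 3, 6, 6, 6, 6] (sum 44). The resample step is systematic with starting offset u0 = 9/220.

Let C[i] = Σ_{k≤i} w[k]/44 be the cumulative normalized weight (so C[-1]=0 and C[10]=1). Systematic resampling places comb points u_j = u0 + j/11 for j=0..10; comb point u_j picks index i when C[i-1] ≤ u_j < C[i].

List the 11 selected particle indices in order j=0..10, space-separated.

0 0 2 5 6 7 7 8 9 9 10

C = [2/11, 9/44, 5/22, 1/4, 13/44, 17/44, 5/11, 13/22, 8/11, 19/22, 1]
j=0: u_0=9/220 ∈ [0, 2/11) → index 0
j=1: u_1=29/220 ∈ [0, 2/11) → index 0
j=2: u_2=49/220 ∈ [9/44, 5/22) → index 2
j=3: u_3=69/220 ∈ [13/44, 17/44) → index 5
j=4: u_4=89/220 ∈ [17/44, 5/11) → index 6
j=5: u_5=109/220 ∈ [5/11, 13/22) → index 7
j=6: u_6=129/220 ∈ [5/11, 13/22) → index 7
j=7: u_7=149/220 ∈ [13/22, 8/11) → index 8
j=8: u_8=169/220 ∈ [8/11, 19/22) → index 9
j=9: u_9=189/220 ∈ [8/11, 19/22) → index 9
j=10: u_10=19/20 ∈ [19/22, 1) → index 10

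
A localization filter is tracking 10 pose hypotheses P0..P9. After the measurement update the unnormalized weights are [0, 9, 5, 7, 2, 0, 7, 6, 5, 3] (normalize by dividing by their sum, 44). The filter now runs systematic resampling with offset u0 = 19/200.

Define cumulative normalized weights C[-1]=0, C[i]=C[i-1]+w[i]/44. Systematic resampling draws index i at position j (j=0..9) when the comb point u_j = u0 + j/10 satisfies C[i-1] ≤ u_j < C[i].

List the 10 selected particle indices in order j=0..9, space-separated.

1 1 2 3 4 6 7 7 8 9

C = [0, 9/44, 7/22, 21/44, 23/44, 23/44, 15/22, 9/11, 41/44, 1]
j=0: u_0=19/200 ∈ [0, 9/44) → index 1
j=1: u_1=39/200 ∈ [0, 9/44) → index 1
j=2: u_2=59/200 ∈ [9/44, 7/22) → index 2
j=3: u_3=79/200 ∈ [7/22, 21/44) → index 3
j=4: u_4=99/200 ∈ [21/44, 23/44) → index 4
j=5: u_5=119/200 ∈ [23/44, 15/22) → index 6
j=6: u_6=139/200 ∈ [15/22, 9/11) → index 7
j=7: u_7=159/200 ∈ [15/22, 9/11) → index 7
j=8: u_8=179/200 ∈ [9/11, 41/44) → index 8
j=9: u_9=199/200 ∈ [41/44, 1) → index 9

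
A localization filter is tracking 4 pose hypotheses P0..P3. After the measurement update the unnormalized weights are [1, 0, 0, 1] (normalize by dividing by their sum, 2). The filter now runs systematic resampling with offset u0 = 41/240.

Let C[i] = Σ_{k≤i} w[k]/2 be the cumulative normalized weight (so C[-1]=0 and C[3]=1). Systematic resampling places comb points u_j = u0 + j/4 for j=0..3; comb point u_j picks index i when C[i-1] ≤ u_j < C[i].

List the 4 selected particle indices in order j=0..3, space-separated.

C = [1/2, 1/2, 1/2, 1]
j=0: u_0=41/240 ∈ [0, 1/2) → index 0
j=1: u_1=101/240 ∈ [0, 1/2) → index 0
j=2: u_2=161/240 ∈ [1/2, 1) → index 3
j=3: u_3=221/240 ∈ [1/2, 1) → index 3

0 0 3 3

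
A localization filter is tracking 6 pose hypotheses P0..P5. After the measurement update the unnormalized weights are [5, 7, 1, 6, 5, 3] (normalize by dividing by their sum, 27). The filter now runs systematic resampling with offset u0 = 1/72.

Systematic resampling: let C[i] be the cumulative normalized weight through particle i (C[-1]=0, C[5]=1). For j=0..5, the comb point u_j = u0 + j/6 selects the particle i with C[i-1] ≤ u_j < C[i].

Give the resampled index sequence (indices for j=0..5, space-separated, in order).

0 0 1 3 3 4

C = [5/27, 4/9, 13/27, 19/27, 8/9, 1]
j=0: u_0=1/72 ∈ [0, 5/27) → index 0
j=1: u_1=13/72 ∈ [0, 5/27) → index 0
j=2: u_2=25/72 ∈ [5/27, 4/9) → index 1
j=3: u_3=37/72 ∈ [13/27, 19/27) → index 3
j=4: u_4=49/72 ∈ [13/27, 19/27) → index 3
j=5: u_5=61/72 ∈ [19/27, 8/9) → index 4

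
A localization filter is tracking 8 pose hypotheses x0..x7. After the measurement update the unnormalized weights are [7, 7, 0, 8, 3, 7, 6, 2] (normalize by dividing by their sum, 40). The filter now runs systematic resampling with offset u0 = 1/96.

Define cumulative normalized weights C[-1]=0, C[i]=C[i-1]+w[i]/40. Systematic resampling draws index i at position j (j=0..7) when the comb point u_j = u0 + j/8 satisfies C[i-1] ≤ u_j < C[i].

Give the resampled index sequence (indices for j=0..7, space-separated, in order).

0 0 1 3 3 5 5 6

C = [7/40, 7/20, 7/20, 11/20, 5/8, 4/5, 19/20, 1]
j=0: u_0=1/96 ∈ [0, 7/40) → index 0
j=1: u_1=13/96 ∈ [0, 7/40) → index 0
j=2: u_2=25/96 ∈ [7/40, 7/20) → index 1
j=3: u_3=37/96 ∈ [7/20, 11/20) → index 3
j=4: u_4=49/96 ∈ [7/20, 11/20) → index 3
j=5: u_5=61/96 ∈ [5/8, 4/5) → index 5
j=6: u_6=73/96 ∈ [5/8, 4/5) → index 5
j=7: u_7=85/96 ∈ [4/5, 19/20) → index 6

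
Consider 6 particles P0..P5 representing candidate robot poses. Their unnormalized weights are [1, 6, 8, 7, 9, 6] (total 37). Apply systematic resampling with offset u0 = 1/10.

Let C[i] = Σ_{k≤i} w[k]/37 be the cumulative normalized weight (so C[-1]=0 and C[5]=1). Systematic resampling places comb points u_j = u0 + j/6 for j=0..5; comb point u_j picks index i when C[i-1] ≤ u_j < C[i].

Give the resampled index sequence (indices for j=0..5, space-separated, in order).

1 2 3 4 4 5

C = [1/37, 7/37, 15/37, 22/37, 31/37, 1]
j=0: u_0=1/10 ∈ [1/37, 7/37) → index 1
j=1: u_1=4/15 ∈ [7/37, 15/37) → index 2
j=2: u_2=13/30 ∈ [15/37, 22/37) → index 3
j=3: u_3=3/5 ∈ [22/37, 31/37) → index 4
j=4: u_4=23/30 ∈ [22/37, 31/37) → index 4
j=5: u_5=14/15 ∈ [31/37, 1) → index 5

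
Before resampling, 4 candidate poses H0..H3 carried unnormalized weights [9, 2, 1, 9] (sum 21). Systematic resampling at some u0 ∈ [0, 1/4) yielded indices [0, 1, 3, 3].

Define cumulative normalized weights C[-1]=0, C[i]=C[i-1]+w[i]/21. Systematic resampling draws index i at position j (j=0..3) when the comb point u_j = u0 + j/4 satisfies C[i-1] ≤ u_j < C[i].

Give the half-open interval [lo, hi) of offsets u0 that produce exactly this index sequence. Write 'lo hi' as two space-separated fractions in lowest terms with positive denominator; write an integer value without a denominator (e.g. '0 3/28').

5/28 1/4

C = [3/7, 11/21, 4/7, 1]
j=0 picked index 0: u0 ∈ [0, 3/7)
j=1 picked index 1: u0 ∈ [5/28, 23/84)
j=2 picked index 3: u0 ∈ [1/14, 1/2)
j=3 picked index 3: u0 ∈ [-5/28, 1/4)
intersection: [5/28, 1/4)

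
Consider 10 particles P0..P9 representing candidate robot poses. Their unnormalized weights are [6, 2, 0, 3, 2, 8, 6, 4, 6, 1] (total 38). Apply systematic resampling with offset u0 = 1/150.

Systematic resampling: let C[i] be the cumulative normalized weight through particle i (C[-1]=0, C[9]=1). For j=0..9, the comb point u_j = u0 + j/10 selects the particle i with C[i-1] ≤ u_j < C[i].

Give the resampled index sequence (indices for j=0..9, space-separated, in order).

0 0 1 4 5 5 6 6 7 8

C = [3/19, 4/19, 4/19, 11/38, 13/38, 21/38, 27/38, 31/38, 37/38, 1]
j=0: u_0=1/150 ∈ [0, 3/19) → index 0
j=1: u_1=8/75 ∈ [0, 3/19) → index 0
j=2: u_2=31/150 ∈ [3/19, 4/19) → index 1
j=3: u_3=23/75 ∈ [11/38, 13/38) → index 4
j=4: u_4=61/150 ∈ [13/38, 21/38) → index 5
j=5: u_5=38/75 ∈ [13/38, 21/38) → index 5
j=6: u_6=91/150 ∈ [21/38, 27/38) → index 6
j=7: u_7=53/75 ∈ [21/38, 27/38) → index 6
j=8: u_8=121/150 ∈ [27/38, 31/38) → index 7
j=9: u_9=68/75 ∈ [31/38, 37/38) → index 8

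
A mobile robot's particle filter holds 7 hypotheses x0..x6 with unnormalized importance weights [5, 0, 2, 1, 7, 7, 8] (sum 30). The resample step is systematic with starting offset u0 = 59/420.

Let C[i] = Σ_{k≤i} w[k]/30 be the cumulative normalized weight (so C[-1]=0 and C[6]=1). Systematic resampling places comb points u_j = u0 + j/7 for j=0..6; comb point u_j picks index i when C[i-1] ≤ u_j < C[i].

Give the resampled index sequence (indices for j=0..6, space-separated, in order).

C = [1/6, 1/6, 7/30, 4/15, 1/2, 11/15, 1]
j=0: u_0=59/420 ∈ [0, 1/6) → index 0
j=1: u_1=17/60 ∈ [4/15, 1/2) → index 4
j=2: u_2=179/420 ∈ [4/15, 1/2) → index 4
j=3: u_3=239/420 ∈ [1/2, 11/15) → index 5
j=4: u_4=299/420 ∈ [1/2, 11/15) → index 5
j=5: u_5=359/420 ∈ [11/15, 1) → index 6
j=6: u_6=419/420 ∈ [11/15, 1) → index 6

0 4 4 5 5 6 6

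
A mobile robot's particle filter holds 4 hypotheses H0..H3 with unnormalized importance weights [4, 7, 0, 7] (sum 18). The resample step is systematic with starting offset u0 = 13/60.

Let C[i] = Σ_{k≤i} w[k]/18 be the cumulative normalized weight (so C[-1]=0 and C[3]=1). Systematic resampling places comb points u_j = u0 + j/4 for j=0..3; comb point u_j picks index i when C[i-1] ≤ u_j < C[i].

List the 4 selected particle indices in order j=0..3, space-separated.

0 1 3 3

C = [2/9, 11/18, 11/18, 1]
j=0: u_0=13/60 ∈ [0, 2/9) → index 0
j=1: u_1=7/15 ∈ [2/9, 11/18) → index 1
j=2: u_2=43/60 ∈ [11/18, 1) → index 3
j=3: u_3=29/30 ∈ [11/18, 1) → index 3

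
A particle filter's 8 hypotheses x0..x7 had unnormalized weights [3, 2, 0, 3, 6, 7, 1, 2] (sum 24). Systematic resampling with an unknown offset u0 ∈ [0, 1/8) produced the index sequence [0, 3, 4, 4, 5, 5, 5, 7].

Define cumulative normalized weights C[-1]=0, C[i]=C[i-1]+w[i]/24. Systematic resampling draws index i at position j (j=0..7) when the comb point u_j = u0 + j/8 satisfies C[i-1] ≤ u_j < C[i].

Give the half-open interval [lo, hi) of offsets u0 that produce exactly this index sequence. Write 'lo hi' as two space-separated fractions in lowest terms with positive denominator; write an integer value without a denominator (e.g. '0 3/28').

C = [1/8, 5/24, 5/24, 1/3, 7/12, 7/8, 11/12, 1]
j=0 picked index 0: u0 ∈ [0, 1/8)
j=1 picked index 3: u0 ∈ [1/12, 5/24)
j=2 picked index 4: u0 ∈ [1/12, 1/3)
j=3 picked index 4: u0 ∈ [-1/24, 5/24)
j=4 picked index 5: u0 ∈ [1/12, 3/8)
j=5 picked index 5: u0 ∈ [-1/24, 1/4)
j=6 picked index 5: u0 ∈ [-1/6, 1/8)
j=7 picked index 7: u0 ∈ [1/24, 1/8)
intersection: [1/12, 1/8)

1/12 1/8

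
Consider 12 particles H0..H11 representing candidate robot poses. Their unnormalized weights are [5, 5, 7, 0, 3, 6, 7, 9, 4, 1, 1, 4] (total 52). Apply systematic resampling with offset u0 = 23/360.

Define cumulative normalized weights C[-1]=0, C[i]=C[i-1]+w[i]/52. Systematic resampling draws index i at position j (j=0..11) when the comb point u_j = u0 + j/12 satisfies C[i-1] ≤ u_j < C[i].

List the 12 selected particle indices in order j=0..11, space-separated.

0 1 2 2 5 5 6 7 7 8 9 11

C = [5/52, 5/26, 17/52, 17/52, 5/13, 1/2, 33/52, 21/26, 23/26, 47/52, 12/13, 1]
j=0: u_0=23/360 ∈ [0, 5/52) → index 0
j=1: u_1=53/360 ∈ [5/52, 5/26) → index 1
j=2: u_2=83/360 ∈ [5/26, 17/52) → index 2
j=3: u_3=113/360 ∈ [5/26, 17/52) → index 2
j=4: u_4=143/360 ∈ [5/13, 1/2) → index 5
j=5: u_5=173/360 ∈ [5/13, 1/2) → index 5
j=6: u_6=203/360 ∈ [1/2, 33/52) → index 6
j=7: u_7=233/360 ∈ [33/52, 21/26) → index 7
j=8: u_8=263/360 ∈ [33/52, 21/26) → index 7
j=9: u_9=293/360 ∈ [21/26, 23/26) → index 8
j=10: u_10=323/360 ∈ [23/26, 47/52) → index 9
j=11: u_11=353/360 ∈ [12/13, 1) → index 11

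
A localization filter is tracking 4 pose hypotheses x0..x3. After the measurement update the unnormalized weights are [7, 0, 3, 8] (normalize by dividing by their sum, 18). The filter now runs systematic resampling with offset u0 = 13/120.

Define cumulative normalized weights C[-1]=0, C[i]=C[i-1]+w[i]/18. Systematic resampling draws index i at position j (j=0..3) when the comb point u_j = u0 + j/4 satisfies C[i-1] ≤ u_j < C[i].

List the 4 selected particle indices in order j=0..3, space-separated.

0 0 3 3

C = [7/18, 7/18, 5/9, 1]
j=0: u_0=13/120 ∈ [0, 7/18) → index 0
j=1: u_1=43/120 ∈ [0, 7/18) → index 0
j=2: u_2=73/120 ∈ [5/9, 1) → index 3
j=3: u_3=103/120 ∈ [5/9, 1) → index 3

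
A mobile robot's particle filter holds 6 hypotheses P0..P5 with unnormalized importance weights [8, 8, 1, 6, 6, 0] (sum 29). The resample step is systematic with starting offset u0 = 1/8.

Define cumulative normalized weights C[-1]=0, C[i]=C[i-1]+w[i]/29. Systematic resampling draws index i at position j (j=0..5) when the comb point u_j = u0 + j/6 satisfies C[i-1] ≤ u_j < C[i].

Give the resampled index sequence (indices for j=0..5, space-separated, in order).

C = [8/29, 16/29, 17/29, 23/29, 1, 1]
j=0: u_0=1/8 ∈ [0, 8/29) → index 0
j=1: u_1=7/24 ∈ [8/29, 16/29) → index 1
j=2: u_2=11/24 ∈ [8/29, 16/29) → index 1
j=3: u_3=5/8 ∈ [17/29, 23/29) → index 3
j=4: u_4=19/24 ∈ [17/29, 23/29) → index 3
j=5: u_5=23/24 ∈ [23/29, 1) → index 4

0 1 1 3 3 4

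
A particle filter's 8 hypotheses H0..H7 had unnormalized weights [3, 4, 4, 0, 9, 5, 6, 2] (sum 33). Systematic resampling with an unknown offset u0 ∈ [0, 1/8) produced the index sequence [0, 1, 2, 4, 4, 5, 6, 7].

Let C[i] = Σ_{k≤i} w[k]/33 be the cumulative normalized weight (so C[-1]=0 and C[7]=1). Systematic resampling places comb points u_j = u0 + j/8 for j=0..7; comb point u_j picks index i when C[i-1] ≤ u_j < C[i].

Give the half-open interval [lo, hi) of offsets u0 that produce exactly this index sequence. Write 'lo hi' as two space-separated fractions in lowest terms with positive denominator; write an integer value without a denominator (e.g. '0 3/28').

17/264 1/12

C = [1/11, 7/33, 1/3, 1/3, 20/33, 25/33, 31/33, 1]
j=0 picked index 0: u0 ∈ [0, 1/11)
j=1 picked index 1: u0 ∈ [-3/88, 23/264)
j=2 picked index 2: u0 ∈ [-5/132, 1/12)
j=3 picked index 4: u0 ∈ [-1/24, 61/264)
j=4 picked index 4: u0 ∈ [-1/6, 7/66)
j=5 picked index 5: u0 ∈ [-5/264, 35/264)
j=6 picked index 6: u0 ∈ [1/132, 25/132)
j=7 picked index 7: u0 ∈ [17/264, 1/8)
intersection: [17/264, 1/12)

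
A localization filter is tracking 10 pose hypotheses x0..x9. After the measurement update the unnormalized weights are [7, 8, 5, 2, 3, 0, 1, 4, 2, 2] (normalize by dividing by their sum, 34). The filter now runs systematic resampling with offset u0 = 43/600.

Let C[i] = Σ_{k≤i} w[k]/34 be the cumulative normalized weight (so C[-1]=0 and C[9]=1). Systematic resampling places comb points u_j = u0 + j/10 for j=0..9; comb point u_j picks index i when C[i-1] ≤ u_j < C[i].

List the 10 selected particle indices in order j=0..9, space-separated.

0 0 1 1 2 2 4 7 7 9

C = [7/34, 15/34, 10/17, 11/17, 25/34, 25/34, 13/17, 15/17, 16/17, 1]
j=0: u_0=43/600 ∈ [0, 7/34) → index 0
j=1: u_1=103/600 ∈ [0, 7/34) → index 0
j=2: u_2=163/600 ∈ [7/34, 15/34) → index 1
j=3: u_3=223/600 ∈ [7/34, 15/34) → index 1
j=4: u_4=283/600 ∈ [15/34, 10/17) → index 2
j=5: u_5=343/600 ∈ [15/34, 10/17) → index 2
j=6: u_6=403/600 ∈ [11/17, 25/34) → index 4
j=7: u_7=463/600 ∈ [13/17, 15/17) → index 7
j=8: u_8=523/600 ∈ [13/17, 15/17) → index 7
j=9: u_9=583/600 ∈ [16/17, 1) → index 9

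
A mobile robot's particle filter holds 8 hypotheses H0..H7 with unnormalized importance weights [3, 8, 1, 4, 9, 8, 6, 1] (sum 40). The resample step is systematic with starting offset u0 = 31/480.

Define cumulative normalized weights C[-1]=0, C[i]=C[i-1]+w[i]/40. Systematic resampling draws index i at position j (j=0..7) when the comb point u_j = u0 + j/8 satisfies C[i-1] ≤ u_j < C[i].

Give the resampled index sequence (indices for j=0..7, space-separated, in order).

0 1 3 4 4 5 5 6

C = [3/40, 11/40, 3/10, 2/5, 5/8, 33/40, 39/40, 1]
j=0: u_0=31/480 ∈ [0, 3/40) → index 0
j=1: u_1=91/480 ∈ [3/40, 11/40) → index 1
j=2: u_2=151/480 ∈ [3/10, 2/5) → index 3
j=3: u_3=211/480 ∈ [2/5, 5/8) → index 4
j=4: u_4=271/480 ∈ [2/5, 5/8) → index 4
j=5: u_5=331/480 ∈ [5/8, 33/40) → index 5
j=6: u_6=391/480 ∈ [5/8, 33/40) → index 5
j=7: u_7=451/480 ∈ [33/40, 39/40) → index 6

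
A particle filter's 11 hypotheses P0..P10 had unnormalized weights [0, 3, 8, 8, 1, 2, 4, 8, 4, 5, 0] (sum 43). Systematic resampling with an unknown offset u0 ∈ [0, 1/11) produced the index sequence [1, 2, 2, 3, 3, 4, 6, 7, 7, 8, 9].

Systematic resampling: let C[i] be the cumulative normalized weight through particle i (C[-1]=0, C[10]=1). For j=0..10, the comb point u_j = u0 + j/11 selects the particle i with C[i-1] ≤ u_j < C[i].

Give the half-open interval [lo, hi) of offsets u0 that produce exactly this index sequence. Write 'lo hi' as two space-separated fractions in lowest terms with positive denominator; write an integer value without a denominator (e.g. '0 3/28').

0 5/473

C = [0, 3/43, 11/43, 19/43, 20/43, 22/43, 26/43, 34/43, 38/43, 1, 1]
j=0 picked index 1: u0 ∈ [0, 3/43)
j=1 picked index 2: u0 ∈ [-10/473, 78/473)
j=2 picked index 2: u0 ∈ [-53/473, 35/473)
j=3 picked index 3: u0 ∈ [-8/473, 80/473)
j=4 picked index 3: u0 ∈ [-51/473, 37/473)
j=5 picked index 4: u0 ∈ [-6/473, 5/473)
j=6 picked index 6: u0 ∈ [-16/473, 28/473)
j=7 picked index 7: u0 ∈ [-15/473, 73/473)
j=8 picked index 7: u0 ∈ [-58/473, 30/473)
j=9 picked index 8: u0 ∈ [-13/473, 31/473)
j=10 picked index 9: u0 ∈ [-12/473, 1/11)
intersection: [0, 5/473)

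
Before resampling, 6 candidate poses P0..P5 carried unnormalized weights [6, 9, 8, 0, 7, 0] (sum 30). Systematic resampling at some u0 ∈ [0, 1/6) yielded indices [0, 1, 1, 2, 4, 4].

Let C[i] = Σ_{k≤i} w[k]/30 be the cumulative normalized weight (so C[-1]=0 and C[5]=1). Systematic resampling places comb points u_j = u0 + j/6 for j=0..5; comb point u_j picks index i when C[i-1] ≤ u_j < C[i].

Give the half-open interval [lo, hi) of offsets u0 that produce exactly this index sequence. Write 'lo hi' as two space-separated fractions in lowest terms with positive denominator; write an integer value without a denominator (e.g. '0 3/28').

1/10 1/6

C = [1/5, 1/2, 23/30, 23/30, 1, 1]
j=0 picked index 0: u0 ∈ [0, 1/5)
j=1 picked index 1: u0 ∈ [1/30, 1/3)
j=2 picked index 1: u0 ∈ [-2/15, 1/6)
j=3 picked index 2: u0 ∈ [0, 4/15)
j=4 picked index 4: u0 ∈ [1/10, 1/3)
j=5 picked index 4: u0 ∈ [-1/15, 1/6)
intersection: [1/10, 1/6)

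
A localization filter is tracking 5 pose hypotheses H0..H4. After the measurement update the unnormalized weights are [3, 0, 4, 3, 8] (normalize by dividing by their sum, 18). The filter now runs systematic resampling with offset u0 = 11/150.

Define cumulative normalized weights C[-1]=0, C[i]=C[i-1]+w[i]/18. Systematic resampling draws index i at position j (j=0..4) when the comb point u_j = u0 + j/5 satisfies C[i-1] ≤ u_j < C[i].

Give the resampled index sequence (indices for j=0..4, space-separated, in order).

C = [1/6, 1/6, 7/18, 5/9, 1]
j=0: u_0=11/150 ∈ [0, 1/6) → index 0
j=1: u_1=41/150 ∈ [1/6, 7/18) → index 2
j=2: u_2=71/150 ∈ [7/18, 5/9) → index 3
j=3: u_3=101/150 ∈ [5/9, 1) → index 4
j=4: u_4=131/150 ∈ [5/9, 1) → index 4

0 2 3 4 4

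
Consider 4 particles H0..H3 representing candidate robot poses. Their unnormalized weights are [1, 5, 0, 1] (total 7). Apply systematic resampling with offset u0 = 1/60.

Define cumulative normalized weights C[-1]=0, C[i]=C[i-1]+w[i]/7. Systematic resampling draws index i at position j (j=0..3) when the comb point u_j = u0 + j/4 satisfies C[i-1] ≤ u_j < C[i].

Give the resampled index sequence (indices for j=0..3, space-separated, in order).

C = [1/7, 6/7, 6/7, 1]
j=0: u_0=1/60 ∈ [0, 1/7) → index 0
j=1: u_1=4/15 ∈ [1/7, 6/7) → index 1
j=2: u_2=31/60 ∈ [1/7, 6/7) → index 1
j=3: u_3=23/30 ∈ [1/7, 6/7) → index 1

0 1 1 1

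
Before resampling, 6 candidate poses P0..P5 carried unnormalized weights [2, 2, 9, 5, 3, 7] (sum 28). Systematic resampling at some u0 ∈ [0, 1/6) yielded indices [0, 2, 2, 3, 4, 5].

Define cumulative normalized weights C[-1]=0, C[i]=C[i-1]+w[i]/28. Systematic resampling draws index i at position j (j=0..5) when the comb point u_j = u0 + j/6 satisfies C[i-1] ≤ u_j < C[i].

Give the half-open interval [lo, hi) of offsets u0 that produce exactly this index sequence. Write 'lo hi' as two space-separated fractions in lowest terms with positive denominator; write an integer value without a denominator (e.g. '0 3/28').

C = [1/14, 1/7, 13/28, 9/14, 3/4, 1]
j=0 picked index 0: u0 ∈ [0, 1/14)
j=1 picked index 2: u0 ∈ [-1/42, 25/84)
j=2 picked index 2: u0 ∈ [-4/21, 11/84)
j=3 picked index 3: u0 ∈ [-1/28, 1/7)
j=4 picked index 4: u0 ∈ [-1/42, 1/12)
j=5 picked index 5: u0 ∈ [-1/12, 1/6)
intersection: [0, 1/14)

0 1/14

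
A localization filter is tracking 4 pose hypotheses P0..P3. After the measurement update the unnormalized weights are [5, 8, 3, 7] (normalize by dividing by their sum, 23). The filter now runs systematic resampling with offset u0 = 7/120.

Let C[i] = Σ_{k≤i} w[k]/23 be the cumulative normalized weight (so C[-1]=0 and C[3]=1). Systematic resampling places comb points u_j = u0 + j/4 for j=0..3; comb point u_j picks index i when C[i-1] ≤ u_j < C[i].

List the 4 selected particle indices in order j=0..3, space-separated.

C = [5/23, 13/23, 16/23, 1]
j=0: u_0=7/120 ∈ [0, 5/23) → index 0
j=1: u_1=37/120 ∈ [5/23, 13/23) → index 1
j=2: u_2=67/120 ∈ [5/23, 13/23) → index 1
j=3: u_3=97/120 ∈ [16/23, 1) → index 3

0 1 1 3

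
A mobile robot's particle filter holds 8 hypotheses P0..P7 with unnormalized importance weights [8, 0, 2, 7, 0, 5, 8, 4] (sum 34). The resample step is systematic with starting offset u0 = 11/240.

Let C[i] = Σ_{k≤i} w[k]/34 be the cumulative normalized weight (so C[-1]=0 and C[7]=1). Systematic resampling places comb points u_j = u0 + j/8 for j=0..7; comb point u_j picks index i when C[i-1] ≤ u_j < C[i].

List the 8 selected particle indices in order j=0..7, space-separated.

0 0 3 3 5 6 6 7

C = [4/17, 4/17, 5/17, 1/2, 1/2, 11/17, 15/17, 1]
j=0: u_0=11/240 ∈ [0, 4/17) → index 0
j=1: u_1=41/240 ∈ [0, 4/17) → index 0
j=2: u_2=71/240 ∈ [5/17, 1/2) → index 3
j=3: u_3=101/240 ∈ [5/17, 1/2) → index 3
j=4: u_4=131/240 ∈ [1/2, 11/17) → index 5
j=5: u_5=161/240 ∈ [11/17, 15/17) → index 6
j=6: u_6=191/240 ∈ [11/17, 15/17) → index 6
j=7: u_7=221/240 ∈ [15/17, 1) → index 7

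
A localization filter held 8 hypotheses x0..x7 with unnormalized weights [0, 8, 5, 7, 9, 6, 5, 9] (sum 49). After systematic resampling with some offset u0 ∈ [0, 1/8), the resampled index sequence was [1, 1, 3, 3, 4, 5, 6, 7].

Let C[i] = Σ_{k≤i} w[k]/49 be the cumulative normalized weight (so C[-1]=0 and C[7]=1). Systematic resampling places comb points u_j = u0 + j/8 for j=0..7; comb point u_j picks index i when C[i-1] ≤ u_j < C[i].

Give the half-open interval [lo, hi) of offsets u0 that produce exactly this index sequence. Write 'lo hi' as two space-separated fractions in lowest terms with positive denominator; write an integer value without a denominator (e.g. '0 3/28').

C = [0, 8/49, 13/49, 20/49, 29/49, 5/7, 40/49, 1]
j=0 picked index 1: u0 ∈ [0, 8/49)
j=1 picked index 1: u0 ∈ [-1/8, 15/392)
j=2 picked index 3: u0 ∈ [3/196, 31/196)
j=3 picked index 3: u0 ∈ [-43/392, 13/392)
j=4 picked index 4: u0 ∈ [-9/98, 9/98)
j=5 picked index 5: u0 ∈ [-13/392, 5/56)
j=6 picked index 6: u0 ∈ [-1/28, 13/196)
j=7 picked index 7: u0 ∈ [-23/392, 1/8)
intersection: [3/196, 13/392)

3/196 13/392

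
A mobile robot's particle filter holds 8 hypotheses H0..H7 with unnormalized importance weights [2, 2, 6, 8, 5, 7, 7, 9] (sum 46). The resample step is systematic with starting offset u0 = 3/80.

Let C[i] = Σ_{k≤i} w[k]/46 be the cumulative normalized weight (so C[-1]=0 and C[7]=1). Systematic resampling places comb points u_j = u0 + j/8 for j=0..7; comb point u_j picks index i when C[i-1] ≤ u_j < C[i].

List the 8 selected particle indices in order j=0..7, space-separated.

0 2 3 4 5 6 6 7

C = [1/23, 2/23, 5/23, 9/23, 1/2, 15/23, 37/46, 1]
j=0: u_0=3/80 ∈ [0, 1/23) → index 0
j=1: u_1=13/80 ∈ [2/23, 5/23) → index 2
j=2: u_2=23/80 ∈ [5/23, 9/23) → index 3
j=3: u_3=33/80 ∈ [9/23, 1/2) → index 4
j=4: u_4=43/80 ∈ [1/2, 15/23) → index 5
j=5: u_5=53/80 ∈ [15/23, 37/46) → index 6
j=6: u_6=63/80 ∈ [15/23, 37/46) → index 6
j=7: u_7=73/80 ∈ [37/46, 1) → index 7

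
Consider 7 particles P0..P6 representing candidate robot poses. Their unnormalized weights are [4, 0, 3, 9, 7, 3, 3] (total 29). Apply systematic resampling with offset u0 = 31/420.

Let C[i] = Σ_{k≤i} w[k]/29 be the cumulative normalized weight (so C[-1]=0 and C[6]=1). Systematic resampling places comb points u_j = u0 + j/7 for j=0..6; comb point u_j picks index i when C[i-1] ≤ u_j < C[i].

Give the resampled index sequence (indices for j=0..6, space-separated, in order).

C = [4/29, 4/29, 7/29, 16/29, 23/29, 26/29, 1]
j=0: u_0=31/420 ∈ [0, 4/29) → index 0
j=1: u_1=13/60 ∈ [4/29, 7/29) → index 2
j=2: u_2=151/420 ∈ [7/29, 16/29) → index 3
j=3: u_3=211/420 ∈ [7/29, 16/29) → index 3
j=4: u_4=271/420 ∈ [16/29, 23/29) → index 4
j=5: u_5=331/420 ∈ [16/29, 23/29) → index 4
j=6: u_6=391/420 ∈ [26/29, 1) → index 6

0 2 3 3 4 4 6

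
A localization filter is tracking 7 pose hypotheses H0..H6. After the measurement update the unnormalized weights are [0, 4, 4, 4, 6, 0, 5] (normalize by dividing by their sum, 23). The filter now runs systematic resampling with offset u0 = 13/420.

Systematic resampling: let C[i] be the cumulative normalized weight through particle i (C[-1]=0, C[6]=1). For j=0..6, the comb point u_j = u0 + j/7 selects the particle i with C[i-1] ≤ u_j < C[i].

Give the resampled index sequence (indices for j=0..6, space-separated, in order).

C = [0, 4/23, 8/23, 12/23, 18/23, 18/23, 1]
j=0: u_0=13/420 ∈ [0, 4/23) → index 1
j=1: u_1=73/420 ∈ [0, 4/23) → index 1
j=2: u_2=19/60 ∈ [4/23, 8/23) → index 2
j=3: u_3=193/420 ∈ [8/23, 12/23) → index 3
j=4: u_4=253/420 ∈ [12/23, 18/23) → index 4
j=5: u_5=313/420 ∈ [12/23, 18/23) → index 4
j=6: u_6=373/420 ∈ [18/23, 1) → index 6

1 1 2 3 4 4 6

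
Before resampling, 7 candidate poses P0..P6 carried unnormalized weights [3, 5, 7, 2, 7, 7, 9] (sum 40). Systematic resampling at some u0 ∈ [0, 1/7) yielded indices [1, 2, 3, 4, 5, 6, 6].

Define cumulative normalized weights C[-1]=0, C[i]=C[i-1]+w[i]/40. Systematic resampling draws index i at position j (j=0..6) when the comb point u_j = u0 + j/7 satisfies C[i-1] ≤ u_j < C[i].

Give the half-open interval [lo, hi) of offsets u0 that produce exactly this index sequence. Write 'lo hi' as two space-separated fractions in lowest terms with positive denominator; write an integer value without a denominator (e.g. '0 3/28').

5/56 39/280

C = [3/40, 1/5, 3/8, 17/40, 3/5, 31/40, 1]
j=0 picked index 1: u0 ∈ [3/40, 1/5)
j=1 picked index 2: u0 ∈ [2/35, 13/56)
j=2 picked index 3: u0 ∈ [5/56, 39/280)
j=3 picked index 4: u0 ∈ [-1/280, 6/35)
j=4 picked index 5: u0 ∈ [1/35, 57/280)
j=5 picked index 6: u0 ∈ [17/280, 2/7)
j=6 picked index 6: u0 ∈ [-23/280, 1/7)
intersection: [5/56, 39/280)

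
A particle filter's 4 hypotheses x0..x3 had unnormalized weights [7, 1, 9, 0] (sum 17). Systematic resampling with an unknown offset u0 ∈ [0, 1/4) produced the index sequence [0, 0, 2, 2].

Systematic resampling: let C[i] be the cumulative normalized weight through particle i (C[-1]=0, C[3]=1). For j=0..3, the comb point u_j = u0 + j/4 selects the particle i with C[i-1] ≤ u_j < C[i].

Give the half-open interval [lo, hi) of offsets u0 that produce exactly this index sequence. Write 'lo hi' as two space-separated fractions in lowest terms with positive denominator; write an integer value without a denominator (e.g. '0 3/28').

C = [7/17, 8/17, 1, 1]
j=0 picked index 0: u0 ∈ [0, 7/17)
j=1 picked index 0: u0 ∈ [-1/4, 11/68)
j=2 picked index 2: u0 ∈ [-1/34, 1/2)
j=3 picked index 2: u0 ∈ [-19/68, 1/4)
intersection: [0, 11/68)

0 11/68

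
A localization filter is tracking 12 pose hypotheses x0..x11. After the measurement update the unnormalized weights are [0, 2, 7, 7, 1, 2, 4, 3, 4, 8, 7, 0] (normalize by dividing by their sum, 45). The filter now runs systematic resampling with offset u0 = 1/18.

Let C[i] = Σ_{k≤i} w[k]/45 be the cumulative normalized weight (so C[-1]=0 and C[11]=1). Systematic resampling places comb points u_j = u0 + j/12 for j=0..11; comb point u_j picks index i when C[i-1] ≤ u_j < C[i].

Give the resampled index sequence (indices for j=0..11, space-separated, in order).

C = [0, 2/45, 1/5, 16/45, 17/45, 19/45, 23/45, 26/45, 2/3, 38/45, 1, 1]
j=0: u_0=1/18 ∈ [2/45, 1/5) → index 2
j=1: u_1=5/36 ∈ [2/45, 1/5) → index 2
j=2: u_2=2/9 ∈ [1/5, 16/45) → index 3
j=3: u_3=11/36 ∈ [1/5, 16/45) → index 3
j=4: u_4=7/18 ∈ [17/45, 19/45) → index 5
j=5: u_5=17/36 ∈ [19/45, 23/45) → index 6
j=6: u_6=5/9 ∈ [23/45, 26/45) → index 7
j=7: u_7=23/36 ∈ [26/45, 2/3) → index 8
j=8: u_8=13/18 ∈ [2/3, 38/45) → index 9
j=9: u_9=29/36 ∈ [2/3, 38/45) → index 9
j=10: u_10=8/9 ∈ [38/45, 1) → index 10
j=11: u_11=35/36 ∈ [38/45, 1) → index 10

2 2 3 3 5 6 7 8 9 9 10 10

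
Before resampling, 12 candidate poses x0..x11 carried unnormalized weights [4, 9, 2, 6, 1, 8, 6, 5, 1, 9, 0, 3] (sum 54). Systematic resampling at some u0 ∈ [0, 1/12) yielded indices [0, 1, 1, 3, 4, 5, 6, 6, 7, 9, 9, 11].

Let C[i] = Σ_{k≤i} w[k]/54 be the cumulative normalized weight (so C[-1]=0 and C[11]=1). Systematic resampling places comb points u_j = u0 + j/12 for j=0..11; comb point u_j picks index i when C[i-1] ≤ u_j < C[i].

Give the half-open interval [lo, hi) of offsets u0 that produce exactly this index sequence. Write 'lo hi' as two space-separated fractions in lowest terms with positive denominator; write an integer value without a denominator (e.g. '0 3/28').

1/18 2/27

C = [2/27, 13/54, 5/18, 7/18, 11/27, 5/9, 2/3, 41/54, 7/9, 17/18, 17/18, 1]
j=0 picked index 0: u0 ∈ [0, 2/27)
j=1 picked index 1: u0 ∈ [-1/108, 17/108)
j=2 picked index 1: u0 ∈ [-5/54, 2/27)
j=3 picked index 3: u0 ∈ [1/36, 5/36)
j=4 picked index 4: u0 ∈ [1/18, 2/27)
j=5 picked index 5: u0 ∈ [-1/108, 5/36)
j=6 picked index 6: u0 ∈ [1/18, 1/6)
j=7 picked index 6: u0 ∈ [-1/36, 1/12)
j=8 picked index 7: u0 ∈ [0, 5/54)
j=9 picked index 9: u0 ∈ [1/36, 7/36)
j=10 picked index 9: u0 ∈ [-1/18, 1/9)
j=11 picked index 11: u0 ∈ [1/36, 1/12)
intersection: [1/18, 2/27)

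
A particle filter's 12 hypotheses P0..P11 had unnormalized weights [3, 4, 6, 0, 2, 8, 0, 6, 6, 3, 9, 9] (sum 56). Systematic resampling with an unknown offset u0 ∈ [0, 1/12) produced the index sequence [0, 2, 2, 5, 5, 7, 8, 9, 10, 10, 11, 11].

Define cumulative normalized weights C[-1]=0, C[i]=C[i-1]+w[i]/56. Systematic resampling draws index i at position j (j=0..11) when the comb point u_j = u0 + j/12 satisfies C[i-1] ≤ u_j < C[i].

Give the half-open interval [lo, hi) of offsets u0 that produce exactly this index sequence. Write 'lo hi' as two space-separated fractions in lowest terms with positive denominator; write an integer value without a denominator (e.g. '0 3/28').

1/24 3/56

C = [3/56, 1/8, 13/56, 13/56, 15/56, 23/56, 23/56, 29/56, 5/8, 19/28, 47/56, 1]
j=0 picked index 0: u0 ∈ [0, 3/56)
j=1 picked index 2: u0 ∈ [1/24, 25/168)
j=2 picked index 2: u0 ∈ [-1/24, 11/168)
j=3 picked index 5: u0 ∈ [1/56, 9/56)
j=4 picked index 5: u0 ∈ [-11/168, 13/168)
j=5 picked index 7: u0 ∈ [-1/168, 17/168)
j=6 picked index 8: u0 ∈ [1/56, 1/8)
j=7 picked index 9: u0 ∈ [1/24, 2/21)
j=8 picked index 10: u0 ∈ [1/84, 29/168)
j=9 picked index 10: u0 ∈ [-1/14, 5/56)
j=10 picked index 11: u0 ∈ [1/168, 1/6)
j=11 picked index 11: u0 ∈ [-13/168, 1/12)
intersection: [1/24, 3/56)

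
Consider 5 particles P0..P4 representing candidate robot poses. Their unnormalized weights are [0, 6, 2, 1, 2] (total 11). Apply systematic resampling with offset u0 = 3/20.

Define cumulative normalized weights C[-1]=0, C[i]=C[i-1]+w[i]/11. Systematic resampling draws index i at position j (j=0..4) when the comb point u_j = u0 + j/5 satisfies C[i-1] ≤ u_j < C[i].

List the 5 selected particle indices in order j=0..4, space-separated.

1 1 2 3 4

C = [0, 6/11, 8/11, 9/11, 1]
j=0: u_0=3/20 ∈ [0, 6/11) → index 1
j=1: u_1=7/20 ∈ [0, 6/11) → index 1
j=2: u_2=11/20 ∈ [6/11, 8/11) → index 2
j=3: u_3=3/4 ∈ [8/11, 9/11) → index 3
j=4: u_4=19/20 ∈ [9/11, 1) → index 4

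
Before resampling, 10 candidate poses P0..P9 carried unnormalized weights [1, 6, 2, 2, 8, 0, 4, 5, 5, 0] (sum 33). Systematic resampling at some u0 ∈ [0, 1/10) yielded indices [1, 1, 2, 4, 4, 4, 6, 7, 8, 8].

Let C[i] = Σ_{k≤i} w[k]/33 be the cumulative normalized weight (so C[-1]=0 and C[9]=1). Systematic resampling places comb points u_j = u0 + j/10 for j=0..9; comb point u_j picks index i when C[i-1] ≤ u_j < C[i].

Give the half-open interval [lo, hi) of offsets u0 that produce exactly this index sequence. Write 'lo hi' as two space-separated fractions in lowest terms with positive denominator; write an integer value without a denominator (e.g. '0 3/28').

8/165 4/55

C = [1/33, 7/33, 3/11, 1/3, 19/33, 19/33, 23/33, 28/33, 1, 1]
j=0 picked index 1: u0 ∈ [1/33, 7/33)
j=1 picked index 1: u0 ∈ [-23/330, 37/330)
j=2 picked index 2: u0 ∈ [2/165, 4/55)
j=3 picked index 4: u0 ∈ [1/30, 91/330)
j=4 picked index 4: u0 ∈ [-1/15, 29/165)
j=5 picked index 4: u0 ∈ [-1/6, 5/66)
j=6 picked index 6: u0 ∈ [-4/165, 16/165)
j=7 picked index 7: u0 ∈ [-1/330, 49/330)
j=8 picked index 8: u0 ∈ [8/165, 1/5)
j=9 picked index 8: u0 ∈ [-17/330, 1/10)
intersection: [8/165, 4/55)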